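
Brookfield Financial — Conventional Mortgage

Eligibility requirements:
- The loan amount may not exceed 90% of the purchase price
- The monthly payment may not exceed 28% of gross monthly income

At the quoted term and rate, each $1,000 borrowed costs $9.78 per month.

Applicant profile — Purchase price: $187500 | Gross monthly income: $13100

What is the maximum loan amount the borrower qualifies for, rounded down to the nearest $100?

$168,700

Payment cap: 28% × $13,100 = $3,668/month.
At $9.78 per $1,000, that supports 3,668/9.78 × 1,000 ≈ $375,051 → $375,000.
LTV cap: 90% × $187,500 = $168,750 → $168,700.
Binding constraint: loan-to-value.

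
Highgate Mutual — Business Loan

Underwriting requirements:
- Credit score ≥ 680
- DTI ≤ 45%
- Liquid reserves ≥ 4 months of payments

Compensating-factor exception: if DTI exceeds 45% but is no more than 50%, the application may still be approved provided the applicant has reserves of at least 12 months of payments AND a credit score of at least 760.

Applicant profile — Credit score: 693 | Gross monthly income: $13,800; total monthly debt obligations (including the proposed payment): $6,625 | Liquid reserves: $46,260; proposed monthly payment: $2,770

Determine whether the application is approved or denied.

Denied

Credit score 693 ≥ 680 (meets base)
DTI = 6,625/13,800 = 48% > 45% — standard DTI limit exceeded.
Reserves = 46,260/2,770 = 16.7 months ≥ 4
48% falls in the override range (45%–50%), so the compensating-factor test applies.
Override check — reserves: 16.7 mo (ok); score: 693 (below 760).
Override conditions not both satisfied; exception does not apply.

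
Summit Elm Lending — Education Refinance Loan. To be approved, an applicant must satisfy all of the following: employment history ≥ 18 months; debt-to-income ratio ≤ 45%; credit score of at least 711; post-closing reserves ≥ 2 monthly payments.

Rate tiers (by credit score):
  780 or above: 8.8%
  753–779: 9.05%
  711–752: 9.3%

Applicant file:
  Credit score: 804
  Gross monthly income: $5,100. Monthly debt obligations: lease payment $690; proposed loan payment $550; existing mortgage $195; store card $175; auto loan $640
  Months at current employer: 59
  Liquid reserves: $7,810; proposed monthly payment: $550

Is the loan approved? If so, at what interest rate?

Approved at 8.8%

Credit score 804 ≥ 711 (meets minimum)
Reserves: 7,810 ÷ 550 = 14.2 months (meets 2-month minimum)
Total monthly debts = (690 + 550 + 195 + 175 + 640) = 2,250. DTI: 2,250 ÷ 5,100 = 44.1%, within the 45% cap
Employment 59 ≥ 18 months
All requirements met. Score 804 falls in the 780 or above tier → 8.8%.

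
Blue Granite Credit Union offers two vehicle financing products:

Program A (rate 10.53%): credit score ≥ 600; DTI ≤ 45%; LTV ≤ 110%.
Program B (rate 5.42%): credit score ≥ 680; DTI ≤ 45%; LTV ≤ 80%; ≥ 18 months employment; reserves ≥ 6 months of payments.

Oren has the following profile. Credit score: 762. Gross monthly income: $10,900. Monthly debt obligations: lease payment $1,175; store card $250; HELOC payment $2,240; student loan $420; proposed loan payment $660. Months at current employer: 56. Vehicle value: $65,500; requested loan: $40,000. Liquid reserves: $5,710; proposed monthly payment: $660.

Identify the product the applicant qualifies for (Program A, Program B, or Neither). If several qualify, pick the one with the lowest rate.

Program B

Total debts = (1,175 + 250 + 2,240 + 420 + 660) = 4,745; DTI = 4,745/10,900 = 43.5%.
LTV = 40,000/65,500 = 61.1%.
Reserves = 5,710/660 = 8.7 months.
Program A: score 762 ≥ 600; DTI 43.5% ≤ 45%; LTV 61.1% ≤ 110% → qualifies.
Program B: score 762 ≥ 680; DTI 43.5% ≤ 45%; LTV 61.1% ≤ 80%; employment 56 ≥ 18 mo; reserves 8.7 ≥ 6 mo → qualifies.
Qualifying: Program A, Program B. Lowest rate is 5.42% → Program B.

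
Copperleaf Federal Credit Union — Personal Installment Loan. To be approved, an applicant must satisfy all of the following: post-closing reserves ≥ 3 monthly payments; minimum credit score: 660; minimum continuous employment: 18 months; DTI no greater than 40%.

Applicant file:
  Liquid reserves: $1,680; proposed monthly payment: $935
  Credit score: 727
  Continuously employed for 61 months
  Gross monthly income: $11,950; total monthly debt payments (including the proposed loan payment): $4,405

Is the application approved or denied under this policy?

Denied

Liquid reserves cover 1,680/935 = 1.8 months — < 3 required
Credit score 727 ≥ 660 (meets)
Employment 61 ≥ 18 months
Debt-to-income = 4,405/11,950 = 36.9% — meets 40% limit
Fails on reserves.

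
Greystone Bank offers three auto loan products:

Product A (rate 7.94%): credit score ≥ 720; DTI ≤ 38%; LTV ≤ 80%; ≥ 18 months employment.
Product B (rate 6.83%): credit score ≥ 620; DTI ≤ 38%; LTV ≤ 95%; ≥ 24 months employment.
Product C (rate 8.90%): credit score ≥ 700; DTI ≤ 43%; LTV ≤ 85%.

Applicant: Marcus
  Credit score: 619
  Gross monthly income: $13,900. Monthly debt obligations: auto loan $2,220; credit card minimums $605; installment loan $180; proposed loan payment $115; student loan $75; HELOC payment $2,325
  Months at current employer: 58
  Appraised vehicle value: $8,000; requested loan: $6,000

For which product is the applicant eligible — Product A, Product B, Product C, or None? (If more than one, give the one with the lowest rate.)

None

Total debts = (2,220 + 605 + 180 + 115 + 75 + 2,325) = 5,520; DTI = 5,520/13,900 = 39.7%.
LTV = 6,000/8,000 = 75%.
Product A: score 619 < 720; DTI 39.7% > 38%; LTV 75% ≤ 80%; employment 58 ≥ 18 mo → does not qualify.
Product B: score 619 < 620; DTI 39.7% > 38%; LTV 75% ≤ 95%; employment 58 ≥ 24 mo → does not qualify.
Product C: score 619 < 700; DTI 39.7% ≤ 43%; LTV 75% ≤ 85% → does not qualify.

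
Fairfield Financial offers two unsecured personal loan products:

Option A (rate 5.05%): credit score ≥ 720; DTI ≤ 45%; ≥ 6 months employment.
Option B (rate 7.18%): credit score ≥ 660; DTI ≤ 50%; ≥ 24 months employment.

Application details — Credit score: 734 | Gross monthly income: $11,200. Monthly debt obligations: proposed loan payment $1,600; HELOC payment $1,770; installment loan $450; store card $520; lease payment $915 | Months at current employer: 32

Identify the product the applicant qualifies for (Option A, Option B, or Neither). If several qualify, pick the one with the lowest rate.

Option B

Total debts = (1,600 + 1,770 + 450 + 520 + 915) = 5,255; DTI = 5,255/11,200 = 46.9%.
Option A: score 734 ≥ 720; DTI 46.9% > 45%; employment 32 ≥ 6 mo → does not qualify.
Option B: score 734 ≥ 660; DTI 46.9% ≤ 50%; employment 32 ≥ 24 mo → qualifies.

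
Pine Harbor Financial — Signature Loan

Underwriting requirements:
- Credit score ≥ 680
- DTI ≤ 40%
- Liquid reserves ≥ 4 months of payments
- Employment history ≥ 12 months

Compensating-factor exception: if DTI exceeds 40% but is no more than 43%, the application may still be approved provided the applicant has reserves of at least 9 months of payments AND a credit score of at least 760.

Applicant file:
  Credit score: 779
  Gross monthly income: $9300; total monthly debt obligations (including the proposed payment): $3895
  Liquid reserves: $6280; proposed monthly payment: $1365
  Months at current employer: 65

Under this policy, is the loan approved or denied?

Denied

Credit score 779 ≥ 680 (meets base)
DTI = 3,895/9,300 = 41.9% > 40% — standard DTI limit exceeded.
Liquid reserves cover 6,280/1,365 = 4.6 months — ≥ 4 required
Employment 65 ≥ 12 months
41.9% falls in the override range (40%–43%), so the compensating-factor test applies.
Override check — reserves: 4.6 mo (short of 9); score: 779 (ok).
Override conditions not both satisfied; exception does not apply.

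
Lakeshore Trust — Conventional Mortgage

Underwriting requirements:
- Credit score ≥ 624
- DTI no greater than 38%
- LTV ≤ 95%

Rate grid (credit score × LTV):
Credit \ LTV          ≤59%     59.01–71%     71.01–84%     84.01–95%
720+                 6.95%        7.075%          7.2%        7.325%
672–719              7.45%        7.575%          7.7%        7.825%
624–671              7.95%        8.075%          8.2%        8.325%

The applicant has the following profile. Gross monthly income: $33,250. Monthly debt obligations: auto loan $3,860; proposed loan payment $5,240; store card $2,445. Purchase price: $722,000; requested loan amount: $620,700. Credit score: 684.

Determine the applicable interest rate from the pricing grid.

7.825%

Credit score 684 ≥ 624; Total monthly debts = (3,860 + 5,240 + 2,445) = 11,545. Debt-to-income = 11,545/33,250 = 34.7% — meets 38% limit
LTV = 620,700/722,000 = 86% ≤ 95%
Credit 684 → row 672–719; LTV 86% → column 84.01–95%. Grid cell → 7.825%.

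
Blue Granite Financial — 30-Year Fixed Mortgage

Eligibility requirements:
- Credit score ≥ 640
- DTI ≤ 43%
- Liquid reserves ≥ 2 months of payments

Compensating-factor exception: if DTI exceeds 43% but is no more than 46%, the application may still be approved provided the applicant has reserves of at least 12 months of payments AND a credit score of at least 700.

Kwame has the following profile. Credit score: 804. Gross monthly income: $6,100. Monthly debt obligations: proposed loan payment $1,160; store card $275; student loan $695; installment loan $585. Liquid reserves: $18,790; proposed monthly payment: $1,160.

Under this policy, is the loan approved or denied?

Credit score 804 ≥ 640 (meets base)
Total debts = (1,160 + 275 + 695 + 585) = 2,715. DTI: 2,715 ÷ 6,100 = 44.5%, over the 43% base limit.
Reserves: 18,790 ÷ 1,160 = 16.2 months (meets 2-month minimum)
44.5% falls in the override range (43%–46%), so the compensating-factor test applies.
Override check — reserves: 16.2 mo (ok); score: 804 (ok).
Both compensating conditions met → exception applies.

Approved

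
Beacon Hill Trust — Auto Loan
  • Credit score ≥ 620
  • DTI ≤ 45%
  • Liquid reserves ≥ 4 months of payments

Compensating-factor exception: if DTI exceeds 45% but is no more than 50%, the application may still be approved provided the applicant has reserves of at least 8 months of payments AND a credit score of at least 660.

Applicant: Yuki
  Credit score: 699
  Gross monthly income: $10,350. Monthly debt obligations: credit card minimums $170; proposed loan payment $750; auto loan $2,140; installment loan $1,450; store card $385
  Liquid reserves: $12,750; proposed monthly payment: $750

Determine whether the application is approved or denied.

Approved

Credit score 699 ≥ 620 (meets base)
Total debts = (170 + 750 + 2,140 + 1,450 + 385) = 4,895. DTI = 4,895/10,350 = 47.3% > 45% — standard DTI limit exceeded.
Reserves = 12,750/750 = 17.0 months ≥ 4
DTI 47.3% is within the 45%–50% exception band; checking compensating factors.
Override check — reserves: 17.0 mo (ok); score: 699 (ok).
Both override conditions satisfied; DTI exception granted.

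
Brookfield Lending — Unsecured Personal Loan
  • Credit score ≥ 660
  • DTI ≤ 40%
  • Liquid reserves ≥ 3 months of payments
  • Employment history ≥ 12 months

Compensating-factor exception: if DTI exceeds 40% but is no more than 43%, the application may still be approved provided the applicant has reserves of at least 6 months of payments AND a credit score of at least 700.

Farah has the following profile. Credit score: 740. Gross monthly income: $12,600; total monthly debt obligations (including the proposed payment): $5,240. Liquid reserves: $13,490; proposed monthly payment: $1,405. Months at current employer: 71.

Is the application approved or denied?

Approved

Credit score 740 ≥ 660 (meets base)
DTI = 5,240/12,600 = 41.6% > 40% — standard DTI limit exceeded.
Liquid reserves cover 13,490/1,405 = 9.6 months — ≥ 3 required
Employment 71 ≥ 12 months
41.6% falls in the override range (40%–43%), so the compensating-factor test applies.
Override check — reserves: 9.6 mo (ok); score: 740 (ok).
Both compensating conditions met → exception applies.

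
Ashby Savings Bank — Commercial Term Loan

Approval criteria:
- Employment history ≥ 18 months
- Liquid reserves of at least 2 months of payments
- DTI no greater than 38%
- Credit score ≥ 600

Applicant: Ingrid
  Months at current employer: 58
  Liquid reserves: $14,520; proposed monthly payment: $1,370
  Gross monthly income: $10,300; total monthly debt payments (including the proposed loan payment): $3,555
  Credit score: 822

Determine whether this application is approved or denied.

Employment 58 ≥ 18 months
Liquid reserves cover 14,520/1,370 = 10.6 months — ≥ 2 required
DTI: 3,555 ÷ 10,300 = 34.5%, within the 38% cap
Credit score 822 ≥ 600 (meets)
All criteria satisfied.

Approved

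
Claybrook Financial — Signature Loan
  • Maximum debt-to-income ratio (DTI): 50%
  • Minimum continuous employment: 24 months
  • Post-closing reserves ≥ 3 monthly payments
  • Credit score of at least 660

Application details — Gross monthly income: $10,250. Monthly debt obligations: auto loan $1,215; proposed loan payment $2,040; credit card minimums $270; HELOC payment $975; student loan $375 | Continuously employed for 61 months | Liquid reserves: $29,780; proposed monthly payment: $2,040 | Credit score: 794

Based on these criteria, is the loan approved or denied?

Total monthly debts = (1,215 + 2,040 + 270 + 975 + 375) = 4,875. Debt-to-income = 4,875/10,250 = 47.6% — meets 50% limit
Employment 61 ≥ 24 months
Reserves = 29,780/2,040 = 14.6 months ≥ 3
Credit score 794 ≥ 660 (meets)
All criteria satisfied.

Approved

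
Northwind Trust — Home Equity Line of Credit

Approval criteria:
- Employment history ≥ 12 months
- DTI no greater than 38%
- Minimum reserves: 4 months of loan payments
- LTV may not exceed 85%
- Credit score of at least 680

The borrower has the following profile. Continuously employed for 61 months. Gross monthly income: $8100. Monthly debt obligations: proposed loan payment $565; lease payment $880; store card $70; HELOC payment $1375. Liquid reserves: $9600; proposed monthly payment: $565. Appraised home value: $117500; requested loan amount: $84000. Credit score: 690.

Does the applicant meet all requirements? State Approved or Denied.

Approved

Employment 61 ≥ 12 months
Total monthly debts = (565 + 880 + 70 + 1,375) = 2,890. Debt-to-income = 2,890/8,100 = 35.7% — meets 38% limit
Reserves: 9,600 ÷ 565 = 17.0 months (meets 4-month minimum)
Loan-to-value = 84,000/117,500 = 71.5% — pass (85% max)
Credit score 690 ≥ 680 (meets)
All criteria satisfied.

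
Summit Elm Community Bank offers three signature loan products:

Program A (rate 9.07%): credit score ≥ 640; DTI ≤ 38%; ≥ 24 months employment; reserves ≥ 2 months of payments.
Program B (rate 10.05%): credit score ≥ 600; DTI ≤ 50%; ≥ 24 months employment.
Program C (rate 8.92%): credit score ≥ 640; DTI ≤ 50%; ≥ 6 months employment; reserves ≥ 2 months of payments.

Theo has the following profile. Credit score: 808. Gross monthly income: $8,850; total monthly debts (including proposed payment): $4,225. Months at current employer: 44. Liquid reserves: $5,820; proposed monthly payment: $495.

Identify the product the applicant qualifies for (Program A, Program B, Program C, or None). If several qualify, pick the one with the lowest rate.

DTI = 4,225/8,850 = 47.7%.
Reserves = 5,820/495 = 11.8 months.
Program A: score 808 ≥ 640; DTI 47.7% > 38%; employment 44 ≥ 24 mo; reserves 11.8 ≥ 2 mo → does not qualify.
Program B: score 808 ≥ 600; DTI 47.7% ≤ 50%; employment 44 ≥ 24 mo → qualifies.
Program C: score 808 ≥ 640; DTI 47.7% ≤ 50%; employment 44 ≥ 6 mo; reserves 11.8 ≥ 2 mo → qualifies.
Qualifying: Program B, Program C. Lowest rate is 8.92% → Program C.

Program C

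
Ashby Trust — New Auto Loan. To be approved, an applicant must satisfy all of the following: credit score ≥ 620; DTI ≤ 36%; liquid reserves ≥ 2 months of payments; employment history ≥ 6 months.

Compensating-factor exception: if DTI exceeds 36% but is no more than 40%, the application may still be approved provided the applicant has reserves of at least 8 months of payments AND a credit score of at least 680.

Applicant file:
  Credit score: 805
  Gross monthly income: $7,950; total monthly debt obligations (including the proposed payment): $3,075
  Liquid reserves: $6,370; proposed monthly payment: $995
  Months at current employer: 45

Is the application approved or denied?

Credit score 805 ≥ 620 (meets base)
DTI = 3,075/7,950 = 38.7% > 36% — standard DTI limit exceeded.
Reserves: 6,370 ÷ 995 = 6.4 months (meets 2-month minimum)
Employment 45 ≥ 6 months
DTI 38.7% is within the 36%–40% exception band; checking compensating factors.
Reserves 6.4 < 8 months; credit score 805 ≥ 680.
Compensating-factor requirement not fully met.

Denied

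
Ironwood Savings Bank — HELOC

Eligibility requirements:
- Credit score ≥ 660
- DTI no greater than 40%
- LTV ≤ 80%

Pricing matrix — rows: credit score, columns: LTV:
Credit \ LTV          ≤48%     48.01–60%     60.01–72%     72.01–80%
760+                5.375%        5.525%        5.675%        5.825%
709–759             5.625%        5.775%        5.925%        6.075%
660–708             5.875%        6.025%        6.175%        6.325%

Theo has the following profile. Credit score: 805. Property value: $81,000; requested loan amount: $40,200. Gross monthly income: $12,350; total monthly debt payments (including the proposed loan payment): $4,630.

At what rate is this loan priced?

5.525%

Credit score 805 ≥ 660; DTI: 4,630 ÷ 12,350 = 37.5%, within the 40% cap
LTV: 40,200 ÷ 81,000 = 49.6%, within 80% cap
Score 805 is in the 760+ band; LTV 49.6% is in the 48.01–60% band → 5.525%.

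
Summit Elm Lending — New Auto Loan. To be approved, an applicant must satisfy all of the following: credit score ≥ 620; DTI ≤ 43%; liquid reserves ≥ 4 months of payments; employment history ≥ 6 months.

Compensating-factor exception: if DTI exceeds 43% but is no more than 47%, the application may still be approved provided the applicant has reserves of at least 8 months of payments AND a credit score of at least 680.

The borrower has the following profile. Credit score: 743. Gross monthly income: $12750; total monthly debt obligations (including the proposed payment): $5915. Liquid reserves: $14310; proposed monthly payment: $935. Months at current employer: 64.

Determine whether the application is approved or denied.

Credit score 743 ≥ 620 (meets base)
DTI: 5,915 ÷ 12,750 = 46.4%, over the 43% base limit.
Reserves: 14,310 ÷ 935 = 15.3 months (meets 4-month minimum)
Employment 64 ≥ 6 months
DTI 46.4% is within the 43%–47% exception band; checking compensating factors.
Reserves 15.3 ≥ 8 months; credit score 743 ≥ 680.
Both override conditions satisfied; DTI exception granted.

Approved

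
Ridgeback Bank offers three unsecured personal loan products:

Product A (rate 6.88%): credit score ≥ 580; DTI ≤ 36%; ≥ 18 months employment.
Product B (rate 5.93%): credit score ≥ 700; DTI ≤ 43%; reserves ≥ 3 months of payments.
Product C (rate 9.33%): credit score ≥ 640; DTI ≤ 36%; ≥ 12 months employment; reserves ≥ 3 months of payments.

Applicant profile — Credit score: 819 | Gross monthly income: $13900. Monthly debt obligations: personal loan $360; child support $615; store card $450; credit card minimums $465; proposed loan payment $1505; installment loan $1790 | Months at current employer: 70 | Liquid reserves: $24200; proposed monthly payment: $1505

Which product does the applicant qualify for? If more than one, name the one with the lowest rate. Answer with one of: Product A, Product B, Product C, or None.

Total debts = (360 + 615 + 450 + 465 + 1,505 + 1,790) = 5,185; DTI = 5,185/13,900 = 37.3%.
Reserves = 24,200/1,505 = 16.1 months.
Product A: score 819 ≥ 580; DTI 37.3% > 36%; employment 70 ≥ 18 mo → does not qualify.
Product B: score 819 ≥ 700; DTI 37.3% ≤ 43%; reserves 16.1 ≥ 3 mo → qualifies.
Product C: score 819 ≥ 640; DTI 37.3% > 36%; employment 70 ≥ 12 mo; reserves 16.1 ≥ 3 mo → does not qualify.

Product B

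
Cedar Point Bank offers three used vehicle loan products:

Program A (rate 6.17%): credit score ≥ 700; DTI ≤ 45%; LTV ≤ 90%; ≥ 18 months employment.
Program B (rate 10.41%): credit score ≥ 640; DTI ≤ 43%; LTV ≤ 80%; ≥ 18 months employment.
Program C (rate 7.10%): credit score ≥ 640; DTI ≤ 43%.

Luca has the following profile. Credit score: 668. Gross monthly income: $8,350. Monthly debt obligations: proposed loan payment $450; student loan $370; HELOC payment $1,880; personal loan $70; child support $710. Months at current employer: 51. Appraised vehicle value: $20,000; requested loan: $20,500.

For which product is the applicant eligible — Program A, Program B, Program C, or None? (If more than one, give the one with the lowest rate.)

Total debts = (450 + 370 + 1,880 + 70 + 710) = 3,480; DTI = 3,480/8,350 = 41.7%.
LTV = 20,500/20,000 = 102.5%.
Program A: score 668 < 700; DTI 41.7% ≤ 45%; LTV 102.5% > 90%; employment 51 ≥ 18 mo → does not qualify.
Program B: score 668 ≥ 640; DTI 41.7% ≤ 43%; LTV 102.5% > 80%; employment 51 ≥ 18 mo → does not qualify.
Program C: score 668 ≥ 640; DTI 41.7% ≤ 43% → qualifies.

Program C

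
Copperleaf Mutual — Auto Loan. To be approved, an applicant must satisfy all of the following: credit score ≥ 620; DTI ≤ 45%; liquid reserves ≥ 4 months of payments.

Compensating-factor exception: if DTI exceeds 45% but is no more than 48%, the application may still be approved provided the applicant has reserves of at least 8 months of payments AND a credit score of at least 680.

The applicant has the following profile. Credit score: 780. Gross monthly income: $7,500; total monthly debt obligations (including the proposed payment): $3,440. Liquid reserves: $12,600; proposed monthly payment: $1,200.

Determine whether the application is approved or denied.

Credit score 780 ≥ 620 (meets base)
DTI = 3,440/7,500 = 45.9% > 45% — standard DTI limit exceeded.
Liquid reserves cover 12,600/1,200 = 10.5 months — ≥ 4 required
45.9% falls in the override range (45%–48%), so the compensating-factor test applies.
Override check — reserves: 10.5 mo (ok); score: 780 (ok).
Both compensating conditions met → exception applies.

Approved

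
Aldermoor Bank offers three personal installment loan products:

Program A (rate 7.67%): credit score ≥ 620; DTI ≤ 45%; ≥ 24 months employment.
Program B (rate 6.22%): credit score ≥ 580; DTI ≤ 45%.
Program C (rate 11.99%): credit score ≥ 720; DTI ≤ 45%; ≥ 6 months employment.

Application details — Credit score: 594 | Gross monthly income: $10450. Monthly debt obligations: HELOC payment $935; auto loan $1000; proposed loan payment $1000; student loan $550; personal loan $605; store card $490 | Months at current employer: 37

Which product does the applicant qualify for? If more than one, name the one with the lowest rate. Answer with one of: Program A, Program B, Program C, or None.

Total debts = (935 + 1,000 + 1,000 + 550 + 605 + 490) = 4,580; DTI = 4,580/10,450 = 43.8%.
Program A: score 594 < 620; DTI 43.8% ≤ 45%; employment 37 ≥ 24 mo → does not qualify.
Program B: score 594 ≥ 580; DTI 43.8% ≤ 45% → qualifies.
Program C: score 594 < 720; DTI 43.8% ≤ 45%; employment 37 ≥ 6 mo → does not qualify.

Program B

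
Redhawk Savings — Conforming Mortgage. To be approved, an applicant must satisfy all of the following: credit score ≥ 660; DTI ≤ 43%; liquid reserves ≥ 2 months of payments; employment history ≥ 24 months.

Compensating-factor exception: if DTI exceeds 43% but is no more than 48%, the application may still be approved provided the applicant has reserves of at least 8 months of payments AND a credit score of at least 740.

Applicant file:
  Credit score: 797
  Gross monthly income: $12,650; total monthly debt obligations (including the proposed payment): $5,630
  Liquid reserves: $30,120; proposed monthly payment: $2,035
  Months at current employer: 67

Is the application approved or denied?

Approved

Credit score 797 ≥ 660 (meets base)
DTI: 5,630 ÷ 12,650 = 44.5%, over the 43% base limit.
Liquid reserves cover 30,120/2,035 = 14.8 months — ≥ 2 required
Employment 67 ≥ 24 months
DTI 44.5% is within the 43%–48% exception band; checking compensating factors.
Override check — reserves: 14.8 mo (ok); score: 797 (ok).
Both compensating conditions met → exception applies.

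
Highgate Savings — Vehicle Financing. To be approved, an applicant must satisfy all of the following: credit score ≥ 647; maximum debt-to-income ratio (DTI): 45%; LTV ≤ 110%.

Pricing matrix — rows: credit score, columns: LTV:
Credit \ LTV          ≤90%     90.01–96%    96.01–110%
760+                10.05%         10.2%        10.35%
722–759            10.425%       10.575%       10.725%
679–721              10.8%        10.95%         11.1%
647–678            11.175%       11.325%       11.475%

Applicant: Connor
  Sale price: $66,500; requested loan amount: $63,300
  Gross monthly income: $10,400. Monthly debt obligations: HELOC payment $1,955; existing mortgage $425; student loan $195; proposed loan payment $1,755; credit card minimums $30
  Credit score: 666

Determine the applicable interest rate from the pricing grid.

Credit score 666 ≥ 647; Total monthly debts = (1,955 + 425 + 195 + 1,755 + 30) = 4,360. Debt-to-income = 4,360/10,400 = 41.9% — meets 45% limit
LTV = 63,300/66,500 = 95.2% ≤ 110%
Score 666 is in the 647–678 band; LTV 95.2% is in the 90.01–96% band → 11.325%.

11.325%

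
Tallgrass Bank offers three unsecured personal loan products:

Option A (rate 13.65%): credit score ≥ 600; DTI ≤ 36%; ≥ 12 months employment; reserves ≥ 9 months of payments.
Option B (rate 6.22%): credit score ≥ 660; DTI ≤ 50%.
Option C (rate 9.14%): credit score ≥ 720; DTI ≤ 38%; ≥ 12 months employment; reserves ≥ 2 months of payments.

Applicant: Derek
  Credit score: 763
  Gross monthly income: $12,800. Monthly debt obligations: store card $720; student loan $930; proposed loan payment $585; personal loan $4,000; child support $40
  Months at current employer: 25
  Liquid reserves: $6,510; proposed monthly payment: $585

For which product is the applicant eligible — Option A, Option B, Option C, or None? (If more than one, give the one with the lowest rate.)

Total debts = (720 + 930 + 585 + 4,000 + 40) = 6,275; DTI = 6,275/12,800 = 49%.
Reserves = 6,510/585 = 11.1 months.
Option A: score 763 ≥ 600; DTI 49% > 36%; employment 25 ≥ 12 mo; reserves 11.1 ≥ 9 mo → does not qualify.
Option B: score 763 ≥ 660; DTI 49% ≤ 50% → qualifies.
Option C: score 763 ≥ 720; DTI 49% > 38%; employment 25 ≥ 12 mo; reserves 11.1 ≥ 2 mo → does not qualify.

Option B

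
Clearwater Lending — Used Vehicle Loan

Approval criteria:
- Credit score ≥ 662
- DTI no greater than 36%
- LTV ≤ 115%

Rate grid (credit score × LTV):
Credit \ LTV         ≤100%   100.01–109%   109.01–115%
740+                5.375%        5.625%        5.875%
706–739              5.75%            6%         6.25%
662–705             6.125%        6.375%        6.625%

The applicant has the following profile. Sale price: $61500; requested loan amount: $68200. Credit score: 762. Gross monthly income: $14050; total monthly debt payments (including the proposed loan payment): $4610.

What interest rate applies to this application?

Credit score 762 ≥ 662; Debt-to-income = 4,610/14,050 = 32.8% — meets 36% limit
LTV = 68,200/61,500 = 110.9% ≤ 115%
Row: 762 falls in 740+. Column: 110.9% falls in 109.01–115%. Rate = 5.875%.

5.875%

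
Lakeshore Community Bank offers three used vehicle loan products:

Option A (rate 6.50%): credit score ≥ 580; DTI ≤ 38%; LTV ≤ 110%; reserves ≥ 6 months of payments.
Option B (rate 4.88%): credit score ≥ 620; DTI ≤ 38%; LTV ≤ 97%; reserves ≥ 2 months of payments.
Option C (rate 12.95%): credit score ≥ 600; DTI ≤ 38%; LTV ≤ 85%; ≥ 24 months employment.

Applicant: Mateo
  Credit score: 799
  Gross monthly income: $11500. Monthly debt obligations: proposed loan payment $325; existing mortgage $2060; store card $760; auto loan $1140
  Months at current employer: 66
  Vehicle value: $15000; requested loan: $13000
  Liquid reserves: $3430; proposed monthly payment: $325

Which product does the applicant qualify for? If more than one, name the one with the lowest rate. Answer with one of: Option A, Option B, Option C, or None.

Total debts = (325 + 2,060 + 760 + 1,140) = 4,285; DTI = 4,285/11,500 = 37.3%.
LTV = 13,000/15,000 = 86.7%.
Reserves = 3,430/325 = 10.6 months.
Option A: score 799 ≥ 580; DTI 37.3% ≤ 38%; LTV 86.7% ≤ 110%; reserves 10.6 ≥ 6 mo → qualifies.
Option B: score 799 ≥ 620; DTI 37.3% ≤ 38%; LTV 86.7% ≤ 97%; reserves 10.6 ≥ 2 mo → qualifies.
Option C: score 799 ≥ 600; DTI 37.3% ≤ 38%; LTV 86.7% > 85%; employment 66 ≥ 24 mo → does not qualify.
Qualifying: Option A, Option B. Lowest rate is 4.88% → Option B.

Option B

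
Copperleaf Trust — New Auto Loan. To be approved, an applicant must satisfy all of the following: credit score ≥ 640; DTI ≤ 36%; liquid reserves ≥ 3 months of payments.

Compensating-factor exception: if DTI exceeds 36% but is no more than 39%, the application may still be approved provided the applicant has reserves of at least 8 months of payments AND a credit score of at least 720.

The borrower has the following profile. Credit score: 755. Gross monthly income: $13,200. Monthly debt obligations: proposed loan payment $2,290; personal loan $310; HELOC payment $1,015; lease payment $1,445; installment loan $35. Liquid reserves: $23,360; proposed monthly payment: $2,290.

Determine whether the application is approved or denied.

Credit score 755 ≥ 640 (meets base)
Total debts = (2,290 + 310 + 1,015 + 1,445 + 35) = 5,095. DTI: 5,095 ÷ 13,200 = 38.6%, over the 36% base limit.
Reserves = 23,360/2,290 = 10.2 months ≥ 3
38.6% falls in the override range (36%–39%), so the compensating-factor test applies.
Reserves 10.2 ≥ 8 months; credit score 755 ≥ 720.
Both override conditions satisfied; DTI exception granted.

Approved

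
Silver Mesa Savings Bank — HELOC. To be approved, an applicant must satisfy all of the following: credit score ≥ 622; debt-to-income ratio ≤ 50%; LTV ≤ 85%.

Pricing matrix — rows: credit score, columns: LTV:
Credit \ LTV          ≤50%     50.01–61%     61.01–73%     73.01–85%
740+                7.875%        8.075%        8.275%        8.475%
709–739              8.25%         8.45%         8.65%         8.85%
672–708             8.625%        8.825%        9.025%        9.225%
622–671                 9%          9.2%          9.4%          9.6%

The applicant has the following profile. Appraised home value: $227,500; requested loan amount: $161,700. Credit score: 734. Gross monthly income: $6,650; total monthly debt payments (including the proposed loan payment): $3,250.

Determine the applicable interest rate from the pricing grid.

8.65%

Credit score 734 ≥ 622; DTI: 3,250 ÷ 6,650 = 48.9%, within the 50% cap
LTV: 161,700 ÷ 227,500 = 71.1%, within 85% cap
Row: 734 falls in 709–739. Column: 71.1% falls in 61.01–73%. Rate = 8.65%.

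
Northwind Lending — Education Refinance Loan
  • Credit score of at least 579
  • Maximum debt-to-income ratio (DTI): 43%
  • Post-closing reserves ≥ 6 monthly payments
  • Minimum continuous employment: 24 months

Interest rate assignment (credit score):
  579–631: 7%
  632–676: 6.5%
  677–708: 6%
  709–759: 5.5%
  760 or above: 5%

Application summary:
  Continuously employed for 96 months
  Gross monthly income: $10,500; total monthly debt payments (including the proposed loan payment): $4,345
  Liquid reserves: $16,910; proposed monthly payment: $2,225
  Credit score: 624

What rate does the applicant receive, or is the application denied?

Approved at 7%

Credit score 624 ≥ 579 (meets minimum)
DTI: 4,345 ÷ 10,500 = 41.4%, within the 43% cap
Reserves: 16,910 ÷ 2,225 = 7.6 months (meets 6-month minimum)
Employment 96 ≥ 24 months
All requirements met. Score 624 falls in the 579–631 tier → 7%.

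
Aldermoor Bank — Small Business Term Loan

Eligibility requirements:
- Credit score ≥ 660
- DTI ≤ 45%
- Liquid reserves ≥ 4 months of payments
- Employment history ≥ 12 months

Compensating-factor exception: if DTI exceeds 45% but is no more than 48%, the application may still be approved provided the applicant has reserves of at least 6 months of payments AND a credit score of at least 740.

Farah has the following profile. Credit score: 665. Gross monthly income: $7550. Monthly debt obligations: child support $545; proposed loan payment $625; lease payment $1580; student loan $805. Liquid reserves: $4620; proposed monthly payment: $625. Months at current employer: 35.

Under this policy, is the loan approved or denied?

Credit score 665 ≥ 660 (meets base)
Total debts = (545 + 625 + 1,580 + 805) = 3,555. DTI: 3,555 ÷ 7,550 = 47.1%, over the 45% base limit.
Reserves = 4,620/625 = 7.4 months ≥ 4
Employment 35 ≥ 12 months
47.1% falls in the override range (45%–48%), so the compensating-factor test applies.
Override check — reserves: 7.4 mo (ok); score: 665 (below 740).
Override conditions not both satisfied; exception does not apply.

Denied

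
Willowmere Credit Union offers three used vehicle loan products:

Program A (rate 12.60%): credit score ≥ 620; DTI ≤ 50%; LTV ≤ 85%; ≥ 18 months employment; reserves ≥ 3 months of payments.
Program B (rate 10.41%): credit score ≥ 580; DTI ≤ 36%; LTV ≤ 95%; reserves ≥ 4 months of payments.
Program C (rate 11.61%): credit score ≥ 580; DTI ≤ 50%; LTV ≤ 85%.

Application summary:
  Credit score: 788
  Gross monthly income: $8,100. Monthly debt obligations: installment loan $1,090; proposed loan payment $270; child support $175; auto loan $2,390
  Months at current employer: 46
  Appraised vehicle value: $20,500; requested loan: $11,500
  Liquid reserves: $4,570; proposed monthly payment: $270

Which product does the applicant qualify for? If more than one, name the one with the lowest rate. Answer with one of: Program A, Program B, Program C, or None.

Total debts = (1,090 + 270 + 175 + 2,390) = 3,925; DTI = 3,925/8,100 = 48.5%.
LTV = 11,500/20,500 = 56.1%.
Reserves = 4,570/270 = 16.9 months.
Program A: score 788 ≥ 620; DTI 48.5% ≤ 50%; LTV 56.1% ≤ 85%; employment 46 ≥ 18 mo; reserves 16.9 ≥ 3 mo → qualifies.
Program B: score 788 ≥ 580; DTI 48.5% > 36%; LTV 56.1% ≤ 95%; reserves 16.9 ≥ 4 mo → does not qualify.
Program C: score 788 ≥ 580; DTI 48.5% ≤ 50%; LTV 56.1% ≤ 85% → qualifies.
Qualifying: Program A, Program C. Lowest rate is 11.61% → Program C.

Program C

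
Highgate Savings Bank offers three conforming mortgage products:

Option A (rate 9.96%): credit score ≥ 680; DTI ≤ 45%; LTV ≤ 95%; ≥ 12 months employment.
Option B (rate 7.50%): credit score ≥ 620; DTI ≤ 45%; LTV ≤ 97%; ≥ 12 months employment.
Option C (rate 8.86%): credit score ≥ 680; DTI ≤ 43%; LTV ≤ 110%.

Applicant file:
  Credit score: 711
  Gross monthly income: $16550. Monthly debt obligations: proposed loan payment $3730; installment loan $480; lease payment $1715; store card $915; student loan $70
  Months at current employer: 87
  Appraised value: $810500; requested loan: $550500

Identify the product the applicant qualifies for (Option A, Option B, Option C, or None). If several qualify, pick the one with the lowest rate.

Total debts = (3,730 + 480 + 1,715 + 915 + 70) = 6,910; DTI = 6,910/16,550 = 41.8%.
LTV = 550,500/810,500 = 67.9%.
Option A: score 711 ≥ 680; DTI 41.8% ≤ 45%; LTV 67.9% ≤ 95%; employment 87 ≥ 12 mo → qualifies.
Option B: score 711 ≥ 620; DTI 41.8% ≤ 45%; LTV 67.9% ≤ 97%; employment 87 ≥ 12 mo → qualifies.
Option C: score 711 ≥ 680; DTI 41.8% ≤ 43%; LTV 67.9% ≤ 110% → qualifies.
Qualifying: Option A, Option B, Option C. Lowest rate is 7.50% → Option B.

Option B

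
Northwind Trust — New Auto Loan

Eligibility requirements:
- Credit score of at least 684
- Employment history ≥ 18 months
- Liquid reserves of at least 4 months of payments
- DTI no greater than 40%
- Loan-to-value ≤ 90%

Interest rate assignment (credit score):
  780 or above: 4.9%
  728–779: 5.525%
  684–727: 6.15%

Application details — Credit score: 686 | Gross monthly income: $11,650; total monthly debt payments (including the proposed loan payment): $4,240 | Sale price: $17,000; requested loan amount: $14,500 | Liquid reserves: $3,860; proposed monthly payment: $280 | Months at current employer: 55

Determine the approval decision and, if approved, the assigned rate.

Credit score 686 ≥ 684 (meets minimum)
LTV: 14,500 ÷ 17,000 = 85.3%, within 90% cap
Reserves = 3,860/280 = 13.8 months ≥ 4
Employment 55 ≥ 18 months
Debt-to-income = 4,240/11,650 = 36.4% — meets 40% limit
All requirements met. Score 686 falls in the 684–727 tier → 6.15%.

Approved at 6.15%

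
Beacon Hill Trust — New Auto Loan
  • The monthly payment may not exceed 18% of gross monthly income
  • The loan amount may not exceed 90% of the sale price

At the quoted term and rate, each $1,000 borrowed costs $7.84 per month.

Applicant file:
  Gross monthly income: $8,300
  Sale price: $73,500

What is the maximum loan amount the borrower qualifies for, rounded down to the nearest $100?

Payment cap: 18% × $8,300 = $1,494/month.
At $7.84 per $1,000, that supports 1,494/7.84 × 1,000 ≈ $190,561 → $190,500.
LTV cap: 90% × $73,500 = $66,150 → $66,100.
Binding constraint: loan-to-value.

$66,100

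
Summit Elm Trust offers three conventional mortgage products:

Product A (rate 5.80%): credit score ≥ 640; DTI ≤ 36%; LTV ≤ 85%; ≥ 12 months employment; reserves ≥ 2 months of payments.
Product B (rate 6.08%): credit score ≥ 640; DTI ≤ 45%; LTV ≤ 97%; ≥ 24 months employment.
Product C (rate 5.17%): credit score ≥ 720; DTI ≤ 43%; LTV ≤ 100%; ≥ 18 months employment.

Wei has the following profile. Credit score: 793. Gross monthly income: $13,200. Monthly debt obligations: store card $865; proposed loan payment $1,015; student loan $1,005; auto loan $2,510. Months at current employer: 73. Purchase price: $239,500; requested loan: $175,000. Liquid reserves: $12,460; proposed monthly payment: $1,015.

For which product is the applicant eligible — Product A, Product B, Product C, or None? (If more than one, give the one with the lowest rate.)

Product C

Total debts = (865 + 1,015 + 1,005 + 2,510) = 5,395; DTI = 5,395/13,200 = 40.9%.
LTV = 175,000/239,500 = 73.1%.
Reserves = 12,460/1,015 = 12.3 months.
Product A: score 793 ≥ 640; DTI 40.9% > 36%; LTV 73.1% ≤ 85%; employment 73 ≥ 12 mo; reserves 12.3 ≥ 2 mo → does not qualify.
Product B: score 793 ≥ 640; DTI 40.9% ≤ 45%; LTV 73.1% ≤ 97%; employment 73 ≥ 24 mo → qualifies.
Product C: score 793 ≥ 720; DTI 40.9% ≤ 43%; LTV 73.1% ≤ 100%; employment 73 ≥ 18 mo → qualifies.
Qualifying: Product B, Product C. Lowest rate is 5.17% → Product C.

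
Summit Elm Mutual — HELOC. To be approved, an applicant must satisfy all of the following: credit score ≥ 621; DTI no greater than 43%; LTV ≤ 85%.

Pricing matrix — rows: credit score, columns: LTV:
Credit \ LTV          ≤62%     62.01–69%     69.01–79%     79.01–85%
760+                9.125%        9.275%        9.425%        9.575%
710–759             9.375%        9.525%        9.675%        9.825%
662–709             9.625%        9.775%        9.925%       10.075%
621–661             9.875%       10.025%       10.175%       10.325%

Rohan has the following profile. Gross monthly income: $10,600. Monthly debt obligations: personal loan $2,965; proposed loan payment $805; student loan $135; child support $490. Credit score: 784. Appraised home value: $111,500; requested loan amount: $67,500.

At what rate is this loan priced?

Credit score 784 ≥ 621; Total monthly debts = (2,965 + 805 + 135 + 490) = 4,395. DTI: 4,395 ÷ 10,600 = 41.5%, within the 43% cap
LTV: 67,500 ÷ 111,500 = 60.5%, within 85% cap
Score 784 is in the 760+ band; LTV 60.5% is in the ≤62% band → 9.125%.

9.125%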